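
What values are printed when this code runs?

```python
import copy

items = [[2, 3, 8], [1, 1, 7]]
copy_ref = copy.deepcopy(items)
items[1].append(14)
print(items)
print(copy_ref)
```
[[2, 3, 8], [1, 1, 7, 14]]
[[2, 3, 8], [1, 1, 7]]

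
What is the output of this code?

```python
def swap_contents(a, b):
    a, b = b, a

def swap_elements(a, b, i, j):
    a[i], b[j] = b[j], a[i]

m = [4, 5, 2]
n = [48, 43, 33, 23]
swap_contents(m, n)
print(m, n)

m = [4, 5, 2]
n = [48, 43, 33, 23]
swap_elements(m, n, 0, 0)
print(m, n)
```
[4, 5, 2] [48, 43, 33, 23]
[48, 5, 2] [4, 43, 33, 23]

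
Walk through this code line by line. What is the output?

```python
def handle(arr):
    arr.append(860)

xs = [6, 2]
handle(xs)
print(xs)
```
[6, 2, 860]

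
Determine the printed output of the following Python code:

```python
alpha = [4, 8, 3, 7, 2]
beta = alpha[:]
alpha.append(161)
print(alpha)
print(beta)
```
[4, 8, 3, 7, 2, 161]
[4, 8, 3, 7, 2]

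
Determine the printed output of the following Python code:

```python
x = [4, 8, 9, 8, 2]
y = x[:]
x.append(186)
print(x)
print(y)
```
[4, 8, 9, 8, 2, 186]
[4, 8, 9, 8, 2]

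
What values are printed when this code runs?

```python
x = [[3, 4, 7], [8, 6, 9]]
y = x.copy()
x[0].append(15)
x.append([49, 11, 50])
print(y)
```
[[3, 4, 7, 15], [8, 6, 9]]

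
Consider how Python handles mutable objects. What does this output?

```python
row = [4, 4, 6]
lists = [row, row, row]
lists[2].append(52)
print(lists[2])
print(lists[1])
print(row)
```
[4, 4, 6, 52]
[4, 4, 6, 52]
[4, 4, 6, 52]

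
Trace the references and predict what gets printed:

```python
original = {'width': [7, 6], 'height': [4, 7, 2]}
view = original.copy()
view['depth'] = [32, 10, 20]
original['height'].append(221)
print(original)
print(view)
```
{'width': [7, 6], 'height': [4, 7, 2, 221]}
{'width': [7, 6], 'height': [4, 7, 2, 221], 'depth': [32, 10, 20]}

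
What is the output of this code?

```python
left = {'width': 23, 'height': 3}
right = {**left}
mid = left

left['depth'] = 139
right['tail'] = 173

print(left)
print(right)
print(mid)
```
{'width': 23, 'height': 3, 'depth': 139}
{'width': 23, 'height': 3, 'tail': 173}
{'width': 23, 'height': 3, 'depth': 139}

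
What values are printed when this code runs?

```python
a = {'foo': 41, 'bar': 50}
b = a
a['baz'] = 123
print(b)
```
{'foo': 41, 'bar': 50, 'baz': 123}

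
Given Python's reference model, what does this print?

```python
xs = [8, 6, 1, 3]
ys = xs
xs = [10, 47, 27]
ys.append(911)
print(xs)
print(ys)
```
[10, 47, 27]
[8, 6, 1, 3, 911]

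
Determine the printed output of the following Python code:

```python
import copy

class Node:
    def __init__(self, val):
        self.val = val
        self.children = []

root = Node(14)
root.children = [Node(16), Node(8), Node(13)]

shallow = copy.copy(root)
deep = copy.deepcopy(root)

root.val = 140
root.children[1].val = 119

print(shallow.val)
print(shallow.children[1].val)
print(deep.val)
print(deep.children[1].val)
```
14
119
14
8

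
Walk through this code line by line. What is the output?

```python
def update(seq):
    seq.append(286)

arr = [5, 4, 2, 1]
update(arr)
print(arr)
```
[5, 4, 2, 1, 286]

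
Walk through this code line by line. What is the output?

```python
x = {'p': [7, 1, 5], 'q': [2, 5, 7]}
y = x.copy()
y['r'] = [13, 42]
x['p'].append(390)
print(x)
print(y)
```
{'p': [7, 1, 5, 390], 'q': [2, 5, 7]}
{'p': [7, 1, 5, 390], 'q': [2, 5, 7], 'r': [13, 42]}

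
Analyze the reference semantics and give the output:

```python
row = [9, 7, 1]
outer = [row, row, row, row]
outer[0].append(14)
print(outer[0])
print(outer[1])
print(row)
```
[9, 7, 1, 14]
[9, 7, 1, 14]
[9, 7, 1, 14]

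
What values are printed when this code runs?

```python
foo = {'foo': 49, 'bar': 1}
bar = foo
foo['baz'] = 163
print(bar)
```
{'foo': 49, 'bar': 1, 'baz': 163}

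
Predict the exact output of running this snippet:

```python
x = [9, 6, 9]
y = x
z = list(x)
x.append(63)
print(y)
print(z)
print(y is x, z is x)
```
[9, 6, 9, 63]
[9, 6, 9]
True False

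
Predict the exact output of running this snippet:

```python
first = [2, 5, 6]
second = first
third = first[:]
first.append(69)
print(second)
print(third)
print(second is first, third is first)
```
[2, 5, 6, 69]
[2, 5, 6]
True False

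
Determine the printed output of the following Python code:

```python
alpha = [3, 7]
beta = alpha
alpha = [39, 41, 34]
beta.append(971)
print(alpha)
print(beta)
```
[39, 41, 34]
[3, 7, 971]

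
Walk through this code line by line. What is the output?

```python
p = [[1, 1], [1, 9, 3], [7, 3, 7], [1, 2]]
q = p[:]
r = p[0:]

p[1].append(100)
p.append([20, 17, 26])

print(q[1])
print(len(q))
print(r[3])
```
[1, 9, 3, 100]
4
[1, 2]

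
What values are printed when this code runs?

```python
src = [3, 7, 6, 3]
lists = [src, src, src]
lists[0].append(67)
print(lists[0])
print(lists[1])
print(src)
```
[3, 7, 6, 3, 67]
[3, 7, 6, 3, 67]
[3, 7, 6, 3, 67]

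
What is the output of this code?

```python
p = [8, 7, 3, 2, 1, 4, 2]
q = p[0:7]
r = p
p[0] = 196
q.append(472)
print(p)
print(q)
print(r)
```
[196, 7, 3, 2, 1, 4, 2]
[8, 7, 3, 2, 1, 4, 2, 472]
[196, 7, 3, 2, 1, 4, 2]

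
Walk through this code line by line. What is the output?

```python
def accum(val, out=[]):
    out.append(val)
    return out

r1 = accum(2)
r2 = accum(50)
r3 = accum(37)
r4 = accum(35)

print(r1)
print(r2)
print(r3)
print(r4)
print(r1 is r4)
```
[2, 50, 37, 35]
[2, 50, 37, 35]
[2, 50, 37, 35]
[2, 50, 37, 35]
True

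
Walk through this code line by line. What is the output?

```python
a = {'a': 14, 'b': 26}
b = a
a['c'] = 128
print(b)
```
{'a': 14, 'b': 26, 'c': 128}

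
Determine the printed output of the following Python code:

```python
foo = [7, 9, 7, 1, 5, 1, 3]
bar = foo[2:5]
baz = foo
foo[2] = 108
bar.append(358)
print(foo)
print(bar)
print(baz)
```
[7, 9, 108, 1, 5, 1, 3]
[7, 1, 5, 358]
[7, 9, 108, 1, 5, 1, 3]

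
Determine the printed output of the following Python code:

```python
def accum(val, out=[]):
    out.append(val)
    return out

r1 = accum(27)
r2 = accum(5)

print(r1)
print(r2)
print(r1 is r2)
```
[27, 5]
[27, 5]
True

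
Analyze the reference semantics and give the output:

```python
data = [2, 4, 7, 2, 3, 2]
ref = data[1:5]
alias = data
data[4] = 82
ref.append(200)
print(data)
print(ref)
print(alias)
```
[2, 4, 7, 2, 82, 2]
[4, 7, 2, 3, 200]
[2, 4, 7, 2, 82, 2]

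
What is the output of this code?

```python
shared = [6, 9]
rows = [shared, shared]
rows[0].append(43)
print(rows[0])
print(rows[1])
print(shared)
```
[6, 9, 43]
[6, 9, 43]
[6, 9, 43]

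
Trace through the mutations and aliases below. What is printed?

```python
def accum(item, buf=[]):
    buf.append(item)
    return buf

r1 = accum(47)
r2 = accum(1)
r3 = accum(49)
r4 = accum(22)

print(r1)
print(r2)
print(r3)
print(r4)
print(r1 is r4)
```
[47, 1, 49, 22]
[47, 1, 49, 22]
[47, 1, 49, 22]
[47, 1, 49, 22]
True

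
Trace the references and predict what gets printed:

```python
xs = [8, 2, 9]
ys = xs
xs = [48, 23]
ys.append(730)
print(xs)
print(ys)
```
[48, 23]
[8, 2, 9, 730]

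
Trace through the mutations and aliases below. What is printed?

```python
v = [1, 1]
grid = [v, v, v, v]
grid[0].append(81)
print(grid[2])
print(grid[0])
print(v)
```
[1, 1, 81]
[1, 1, 81]
[1, 1, 81]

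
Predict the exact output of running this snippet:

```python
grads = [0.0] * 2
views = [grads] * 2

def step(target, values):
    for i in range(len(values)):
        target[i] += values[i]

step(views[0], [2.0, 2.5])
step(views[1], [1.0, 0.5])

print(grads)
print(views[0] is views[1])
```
[3.0, 3.0]
True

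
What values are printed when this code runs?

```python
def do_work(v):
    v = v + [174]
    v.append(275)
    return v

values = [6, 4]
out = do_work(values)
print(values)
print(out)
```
[6, 4]
[6, 4, 174, 275]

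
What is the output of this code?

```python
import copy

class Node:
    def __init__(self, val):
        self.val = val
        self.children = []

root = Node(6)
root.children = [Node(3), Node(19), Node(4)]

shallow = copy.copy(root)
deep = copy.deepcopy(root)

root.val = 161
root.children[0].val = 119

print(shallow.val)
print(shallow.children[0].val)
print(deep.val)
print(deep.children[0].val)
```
6
119
6
3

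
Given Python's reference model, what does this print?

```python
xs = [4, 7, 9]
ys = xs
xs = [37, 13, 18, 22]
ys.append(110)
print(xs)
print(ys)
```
[37, 13, 18, 22]
[4, 7, 9, 110]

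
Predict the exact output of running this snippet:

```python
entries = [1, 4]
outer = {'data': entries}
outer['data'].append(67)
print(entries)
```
[1, 4, 67]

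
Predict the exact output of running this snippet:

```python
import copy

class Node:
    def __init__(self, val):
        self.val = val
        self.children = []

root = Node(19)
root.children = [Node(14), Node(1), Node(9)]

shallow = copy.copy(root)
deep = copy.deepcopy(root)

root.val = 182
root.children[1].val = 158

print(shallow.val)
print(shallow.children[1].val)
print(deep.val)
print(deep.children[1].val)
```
19
158
19
1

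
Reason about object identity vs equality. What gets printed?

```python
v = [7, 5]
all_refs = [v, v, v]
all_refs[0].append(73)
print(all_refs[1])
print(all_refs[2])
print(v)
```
[7, 5, 73]
[7, 5, 73]
[7, 5, 73]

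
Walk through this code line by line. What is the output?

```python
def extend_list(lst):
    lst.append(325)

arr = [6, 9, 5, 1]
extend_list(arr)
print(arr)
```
[6, 9, 5, 1, 325]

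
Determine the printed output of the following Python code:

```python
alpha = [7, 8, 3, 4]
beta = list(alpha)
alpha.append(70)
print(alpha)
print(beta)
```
[7, 8, 3, 4, 70]
[7, 8, 3, 4]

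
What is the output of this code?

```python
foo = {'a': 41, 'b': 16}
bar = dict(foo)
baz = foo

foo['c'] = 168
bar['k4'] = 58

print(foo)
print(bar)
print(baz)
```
{'a': 41, 'b': 16, 'c': 168}
{'a': 41, 'b': 16, 'k4': 58}
{'a': 41, 'b': 16, 'c': 168}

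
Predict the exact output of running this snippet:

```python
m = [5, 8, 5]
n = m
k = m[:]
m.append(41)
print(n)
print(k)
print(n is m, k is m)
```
[5, 8, 5, 41]
[5, 8, 5]
True False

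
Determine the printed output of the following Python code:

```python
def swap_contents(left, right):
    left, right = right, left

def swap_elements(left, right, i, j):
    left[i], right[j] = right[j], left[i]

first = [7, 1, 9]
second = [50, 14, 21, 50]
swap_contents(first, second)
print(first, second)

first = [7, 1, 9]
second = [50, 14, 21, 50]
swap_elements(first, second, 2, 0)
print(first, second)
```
[7, 1, 9] [50, 14, 21, 50]
[7, 1, 50] [9, 14, 21, 50]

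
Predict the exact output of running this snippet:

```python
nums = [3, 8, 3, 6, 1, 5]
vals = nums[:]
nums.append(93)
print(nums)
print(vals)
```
[3, 8, 3, 6, 1, 5, 93]
[3, 8, 3, 6, 1, 5]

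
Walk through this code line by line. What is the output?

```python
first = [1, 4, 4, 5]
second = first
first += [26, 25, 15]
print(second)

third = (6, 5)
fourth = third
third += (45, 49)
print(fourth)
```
[1, 4, 4, 5, 26, 25, 15]
(6, 5)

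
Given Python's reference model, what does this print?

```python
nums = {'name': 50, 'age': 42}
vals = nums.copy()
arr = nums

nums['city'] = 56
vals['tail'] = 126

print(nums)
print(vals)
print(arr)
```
{'name': 50, 'age': 42, 'city': 56}
{'name': 50, 'age': 42, 'tail': 126}
{'name': 50, 'age': 42, 'city': 56}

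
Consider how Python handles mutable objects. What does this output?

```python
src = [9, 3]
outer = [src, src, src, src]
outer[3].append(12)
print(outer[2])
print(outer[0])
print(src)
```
[9, 3, 12]
[9, 3, 12]
[9, 3, 12]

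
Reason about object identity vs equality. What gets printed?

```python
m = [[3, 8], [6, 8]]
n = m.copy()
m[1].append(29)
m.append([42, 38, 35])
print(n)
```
[[3, 8], [6, 8, 29]]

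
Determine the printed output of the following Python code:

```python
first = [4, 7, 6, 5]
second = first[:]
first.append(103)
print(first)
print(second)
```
[4, 7, 6, 5, 103]
[4, 7, 6, 5]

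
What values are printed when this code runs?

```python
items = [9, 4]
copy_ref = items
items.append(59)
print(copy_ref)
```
[9, 4, 59]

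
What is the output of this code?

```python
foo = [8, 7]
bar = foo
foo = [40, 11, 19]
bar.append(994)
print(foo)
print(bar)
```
[40, 11, 19]
[8, 7, 994]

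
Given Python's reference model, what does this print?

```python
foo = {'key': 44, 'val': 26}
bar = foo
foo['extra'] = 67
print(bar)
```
{'key': 44, 'val': 26, 'extra': 67}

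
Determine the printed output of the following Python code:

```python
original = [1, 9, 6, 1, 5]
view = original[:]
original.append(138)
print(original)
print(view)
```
[1, 9, 6, 1, 5, 138]
[1, 9, 6, 1, 5]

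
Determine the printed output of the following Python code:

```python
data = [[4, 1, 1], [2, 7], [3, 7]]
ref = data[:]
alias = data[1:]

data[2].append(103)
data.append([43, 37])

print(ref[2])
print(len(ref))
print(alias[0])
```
[3, 7, 103]
3
[2, 7]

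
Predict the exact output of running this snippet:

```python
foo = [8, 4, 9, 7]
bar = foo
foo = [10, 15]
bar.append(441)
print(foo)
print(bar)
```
[10, 15]
[8, 4, 9, 7, 441]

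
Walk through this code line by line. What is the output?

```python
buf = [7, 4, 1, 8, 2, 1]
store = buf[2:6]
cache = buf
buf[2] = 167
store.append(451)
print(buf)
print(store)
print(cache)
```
[7, 4, 167, 8, 2, 1]
[1, 8, 2, 1, 451]
[7, 4, 167, 8, 2, 1]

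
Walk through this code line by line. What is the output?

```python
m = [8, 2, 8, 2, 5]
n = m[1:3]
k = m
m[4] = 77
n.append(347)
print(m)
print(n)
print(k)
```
[8, 2, 8, 2, 77]
[2, 8, 347]
[8, 2, 8, 2, 77]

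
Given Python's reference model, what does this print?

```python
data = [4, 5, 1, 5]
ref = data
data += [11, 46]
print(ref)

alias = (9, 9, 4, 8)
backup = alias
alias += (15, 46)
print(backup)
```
[4, 5, 1, 5, 11, 46]
(9, 9, 4, 8)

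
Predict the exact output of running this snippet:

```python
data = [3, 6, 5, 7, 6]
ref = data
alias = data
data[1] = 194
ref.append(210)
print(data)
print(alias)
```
[3, 194, 5, 7, 6, 210]
[3, 194, 5, 7, 6, 210]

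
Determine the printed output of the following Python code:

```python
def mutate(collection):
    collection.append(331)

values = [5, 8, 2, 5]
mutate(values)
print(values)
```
[5, 8, 2, 5, 331]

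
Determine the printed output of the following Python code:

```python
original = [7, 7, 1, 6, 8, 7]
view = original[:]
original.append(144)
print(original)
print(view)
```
[7, 7, 1, 6, 8, 7, 144]
[7, 7, 1, 6, 8, 7]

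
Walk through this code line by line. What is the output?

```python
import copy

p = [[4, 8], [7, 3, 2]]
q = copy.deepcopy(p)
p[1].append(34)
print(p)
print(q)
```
[[4, 8], [7, 3, 2, 34]]
[[4, 8], [7, 3, 2]]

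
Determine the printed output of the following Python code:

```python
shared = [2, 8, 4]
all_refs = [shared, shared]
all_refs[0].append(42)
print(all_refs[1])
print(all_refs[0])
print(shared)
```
[2, 8, 4, 42]
[2, 8, 4, 42]
[2, 8, 4, 42]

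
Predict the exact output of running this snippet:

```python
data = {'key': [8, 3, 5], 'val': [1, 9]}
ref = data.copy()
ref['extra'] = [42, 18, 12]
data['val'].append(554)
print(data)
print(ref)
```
{'key': [8, 3, 5], 'val': [1, 9, 554]}
{'key': [8, 3, 5], 'val': [1, 9, 554], 'extra': [42, 18, 12]}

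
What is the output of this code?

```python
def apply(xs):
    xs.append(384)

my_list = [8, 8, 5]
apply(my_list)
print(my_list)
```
[8, 8, 5, 384]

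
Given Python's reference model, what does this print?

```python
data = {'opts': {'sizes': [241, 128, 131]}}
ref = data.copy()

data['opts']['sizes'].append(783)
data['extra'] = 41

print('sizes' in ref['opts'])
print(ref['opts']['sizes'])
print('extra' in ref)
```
True
[241, 128, 131, 783]
False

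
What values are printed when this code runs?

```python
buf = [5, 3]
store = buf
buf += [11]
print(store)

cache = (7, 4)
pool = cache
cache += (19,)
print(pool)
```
[5, 3, 11]
(7, 4)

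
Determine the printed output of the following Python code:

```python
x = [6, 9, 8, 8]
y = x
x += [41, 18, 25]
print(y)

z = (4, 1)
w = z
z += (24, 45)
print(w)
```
[6, 9, 8, 8, 41, 18, 25]
(4, 1)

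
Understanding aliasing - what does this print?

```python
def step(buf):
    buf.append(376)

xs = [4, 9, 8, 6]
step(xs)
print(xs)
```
[4, 9, 8, 6, 376]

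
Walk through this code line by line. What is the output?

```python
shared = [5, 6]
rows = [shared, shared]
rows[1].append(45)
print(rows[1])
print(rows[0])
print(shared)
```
[5, 6, 45]
[5, 6, 45]
[5, 6, 45]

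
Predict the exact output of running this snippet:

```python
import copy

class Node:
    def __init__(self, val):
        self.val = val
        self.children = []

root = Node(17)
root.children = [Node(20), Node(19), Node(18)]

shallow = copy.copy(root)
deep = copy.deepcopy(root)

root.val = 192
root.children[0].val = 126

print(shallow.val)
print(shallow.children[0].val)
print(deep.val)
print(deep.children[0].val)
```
17
126
17
20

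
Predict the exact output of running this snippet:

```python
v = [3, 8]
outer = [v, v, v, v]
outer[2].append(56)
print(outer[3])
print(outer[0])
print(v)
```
[3, 8, 56]
[3, 8, 56]
[3, 8, 56]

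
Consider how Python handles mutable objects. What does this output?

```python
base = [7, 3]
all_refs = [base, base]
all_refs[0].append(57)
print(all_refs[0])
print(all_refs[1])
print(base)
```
[7, 3, 57]
[7, 3, 57]
[7, 3, 57]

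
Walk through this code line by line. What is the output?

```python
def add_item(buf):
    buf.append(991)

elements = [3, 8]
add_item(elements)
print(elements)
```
[3, 8, 991]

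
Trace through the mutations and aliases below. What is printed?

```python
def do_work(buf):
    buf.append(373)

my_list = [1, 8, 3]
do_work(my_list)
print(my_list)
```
[1, 8, 3, 373]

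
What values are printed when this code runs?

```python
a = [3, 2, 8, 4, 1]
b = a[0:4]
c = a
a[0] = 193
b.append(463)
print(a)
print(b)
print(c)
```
[193, 2, 8, 4, 1]
[3, 2, 8, 4, 463]
[193, 2, 8, 4, 1]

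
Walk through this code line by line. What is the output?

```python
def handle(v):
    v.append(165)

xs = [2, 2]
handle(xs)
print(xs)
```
[2, 2, 165]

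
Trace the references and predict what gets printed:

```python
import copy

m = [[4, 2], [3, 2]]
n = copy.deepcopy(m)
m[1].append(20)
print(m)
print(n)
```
[[4, 2], [3, 2, 20]]
[[4, 2], [3, 2]]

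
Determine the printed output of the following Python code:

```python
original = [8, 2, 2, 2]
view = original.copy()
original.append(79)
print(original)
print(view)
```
[8, 2, 2, 2, 79]
[8, 2, 2, 2]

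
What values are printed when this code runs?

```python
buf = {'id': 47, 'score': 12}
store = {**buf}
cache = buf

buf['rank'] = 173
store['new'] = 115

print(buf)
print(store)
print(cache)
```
{'id': 47, 'score': 12, 'rank': 173}
{'id': 47, 'score': 12, 'new': 115}
{'id': 47, 'score': 12, 'rank': 173}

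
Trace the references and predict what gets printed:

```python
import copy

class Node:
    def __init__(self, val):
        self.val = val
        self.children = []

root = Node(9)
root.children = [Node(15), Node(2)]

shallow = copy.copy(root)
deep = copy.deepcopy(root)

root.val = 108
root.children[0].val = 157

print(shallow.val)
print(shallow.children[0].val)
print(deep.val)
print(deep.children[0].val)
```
9
157
9
15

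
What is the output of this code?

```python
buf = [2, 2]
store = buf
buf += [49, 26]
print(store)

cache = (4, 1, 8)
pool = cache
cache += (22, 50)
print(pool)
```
[2, 2, 49, 26]
(4, 1, 8)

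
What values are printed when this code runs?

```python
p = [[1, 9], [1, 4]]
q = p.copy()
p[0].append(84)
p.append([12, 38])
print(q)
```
[[1, 9, 84], [1, 4]]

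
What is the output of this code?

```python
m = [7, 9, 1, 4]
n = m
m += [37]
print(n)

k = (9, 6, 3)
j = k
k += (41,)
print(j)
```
[7, 9, 1, 4, 37]
(9, 6, 3)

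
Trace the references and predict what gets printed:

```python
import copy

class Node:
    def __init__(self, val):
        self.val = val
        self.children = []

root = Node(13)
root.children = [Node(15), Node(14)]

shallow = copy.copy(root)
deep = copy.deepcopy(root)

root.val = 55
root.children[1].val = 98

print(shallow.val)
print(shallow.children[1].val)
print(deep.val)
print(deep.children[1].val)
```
13
98
13
14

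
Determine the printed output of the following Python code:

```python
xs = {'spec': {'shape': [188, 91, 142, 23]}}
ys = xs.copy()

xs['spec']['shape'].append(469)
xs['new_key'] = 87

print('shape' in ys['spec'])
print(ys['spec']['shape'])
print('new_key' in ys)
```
True
[188, 91, 142, 23, 469]
False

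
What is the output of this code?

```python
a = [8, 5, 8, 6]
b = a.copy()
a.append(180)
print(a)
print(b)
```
[8, 5, 8, 6, 180]
[8, 5, 8, 6]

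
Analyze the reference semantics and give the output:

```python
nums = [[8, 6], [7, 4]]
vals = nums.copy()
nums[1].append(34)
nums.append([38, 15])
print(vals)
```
[[8, 6], [7, 4, 34]]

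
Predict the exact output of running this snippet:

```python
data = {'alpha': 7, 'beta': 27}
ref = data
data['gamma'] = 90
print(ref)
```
{'alpha': 7, 'beta': 27, 'gamma': 90}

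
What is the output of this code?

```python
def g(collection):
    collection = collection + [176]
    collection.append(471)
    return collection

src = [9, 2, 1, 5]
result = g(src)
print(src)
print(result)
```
[9, 2, 1, 5]
[9, 2, 1, 5, 176, 471]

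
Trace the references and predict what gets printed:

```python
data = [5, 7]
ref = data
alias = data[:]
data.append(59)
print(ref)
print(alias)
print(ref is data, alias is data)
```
[5, 7, 59]
[5, 7]
True False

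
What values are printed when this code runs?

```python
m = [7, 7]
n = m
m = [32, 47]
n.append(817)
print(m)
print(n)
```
[32, 47]
[7, 7, 817]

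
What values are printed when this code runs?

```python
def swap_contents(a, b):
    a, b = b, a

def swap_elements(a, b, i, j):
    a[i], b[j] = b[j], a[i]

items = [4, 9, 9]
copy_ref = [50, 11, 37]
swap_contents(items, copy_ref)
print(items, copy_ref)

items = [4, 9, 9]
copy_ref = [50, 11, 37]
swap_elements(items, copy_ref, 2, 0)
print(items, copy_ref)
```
[4, 9, 9] [50, 11, 37]
[4, 9, 50] [9, 11, 37]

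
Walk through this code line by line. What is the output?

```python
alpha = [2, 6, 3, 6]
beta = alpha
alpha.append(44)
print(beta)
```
[2, 6, 3, 6, 44]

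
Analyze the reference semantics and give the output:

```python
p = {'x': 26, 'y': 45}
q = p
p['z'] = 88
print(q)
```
{'x': 26, 'y': 45, 'z': 88}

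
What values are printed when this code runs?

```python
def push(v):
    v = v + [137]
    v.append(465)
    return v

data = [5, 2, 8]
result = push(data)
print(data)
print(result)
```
[5, 2, 8]
[5, 2, 8, 137, 465]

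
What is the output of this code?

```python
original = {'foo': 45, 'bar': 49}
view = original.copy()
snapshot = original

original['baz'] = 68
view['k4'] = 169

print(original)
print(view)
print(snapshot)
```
{'foo': 45, 'bar': 49, 'baz': 68}
{'foo': 45, 'bar': 49, 'k4': 169}
{'foo': 45, 'bar': 49, 'baz': 68}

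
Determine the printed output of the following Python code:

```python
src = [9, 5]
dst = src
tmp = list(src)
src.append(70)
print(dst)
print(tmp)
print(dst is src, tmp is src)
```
[9, 5, 70]
[9, 5]
True False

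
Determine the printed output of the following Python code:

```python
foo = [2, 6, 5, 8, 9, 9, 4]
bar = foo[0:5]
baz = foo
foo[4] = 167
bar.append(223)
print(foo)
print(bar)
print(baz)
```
[2, 6, 5, 8, 167, 9, 4]
[2, 6, 5, 8, 9, 223]
[2, 6, 5, 8, 167, 9, 4]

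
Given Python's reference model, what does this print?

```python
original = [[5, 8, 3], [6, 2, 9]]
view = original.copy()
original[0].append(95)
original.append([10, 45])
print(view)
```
[[5, 8, 3, 95], [6, 2, 9]]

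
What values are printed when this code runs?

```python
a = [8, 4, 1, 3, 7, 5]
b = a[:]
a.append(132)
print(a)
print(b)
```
[8, 4, 1, 3, 7, 5, 132]
[8, 4, 1, 3, 7, 5]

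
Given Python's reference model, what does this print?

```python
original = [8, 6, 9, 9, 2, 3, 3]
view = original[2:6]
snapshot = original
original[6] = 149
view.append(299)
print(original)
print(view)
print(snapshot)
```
[8, 6, 9, 9, 2, 3, 149]
[9, 9, 2, 3, 299]
[8, 6, 9, 9, 2, 3, 149]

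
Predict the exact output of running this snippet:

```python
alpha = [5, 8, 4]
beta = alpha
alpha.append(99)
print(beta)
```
[5, 8, 4, 99]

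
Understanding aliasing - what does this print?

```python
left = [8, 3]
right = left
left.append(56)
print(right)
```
[8, 3, 56]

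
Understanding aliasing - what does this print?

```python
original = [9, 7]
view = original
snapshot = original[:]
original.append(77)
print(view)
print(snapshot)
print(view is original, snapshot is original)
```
[9, 7, 77]
[9, 7]
True False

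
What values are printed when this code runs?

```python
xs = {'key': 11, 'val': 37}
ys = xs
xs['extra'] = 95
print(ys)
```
{'key': 11, 'val': 37, 'extra': 95}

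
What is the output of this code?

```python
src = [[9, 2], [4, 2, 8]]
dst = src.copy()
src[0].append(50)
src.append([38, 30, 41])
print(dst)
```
[[9, 2, 50], [4, 2, 8]]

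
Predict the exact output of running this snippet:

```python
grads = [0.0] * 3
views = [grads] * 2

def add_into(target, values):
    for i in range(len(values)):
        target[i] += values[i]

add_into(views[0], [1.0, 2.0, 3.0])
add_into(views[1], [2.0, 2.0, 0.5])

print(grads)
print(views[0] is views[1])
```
[3.0, 4.0, 3.5]
True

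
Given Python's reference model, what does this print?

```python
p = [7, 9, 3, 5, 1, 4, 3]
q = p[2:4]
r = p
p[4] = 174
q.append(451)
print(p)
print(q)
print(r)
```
[7, 9, 3, 5, 174, 4, 3]
[3, 5, 451]
[7, 9, 3, 5, 174, 4, 3]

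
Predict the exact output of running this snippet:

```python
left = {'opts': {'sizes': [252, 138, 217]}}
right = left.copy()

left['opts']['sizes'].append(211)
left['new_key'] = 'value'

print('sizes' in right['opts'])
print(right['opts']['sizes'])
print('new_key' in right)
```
True
[252, 138, 217, 211]
False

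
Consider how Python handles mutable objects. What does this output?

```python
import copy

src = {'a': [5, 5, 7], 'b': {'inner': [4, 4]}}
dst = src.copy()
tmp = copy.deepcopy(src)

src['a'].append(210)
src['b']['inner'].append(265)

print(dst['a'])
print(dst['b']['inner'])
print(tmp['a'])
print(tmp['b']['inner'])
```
[5, 5, 7, 210]
[4, 4, 265]
[5, 5, 7]
[4, 4]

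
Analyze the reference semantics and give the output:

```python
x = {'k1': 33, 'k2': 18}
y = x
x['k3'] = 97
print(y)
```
{'k1': 33, 'k2': 18, 'k3': 97}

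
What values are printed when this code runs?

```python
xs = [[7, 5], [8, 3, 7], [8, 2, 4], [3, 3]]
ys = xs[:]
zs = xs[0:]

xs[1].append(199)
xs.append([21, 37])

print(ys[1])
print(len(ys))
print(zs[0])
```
[8, 3, 7, 199]
4
[7, 5]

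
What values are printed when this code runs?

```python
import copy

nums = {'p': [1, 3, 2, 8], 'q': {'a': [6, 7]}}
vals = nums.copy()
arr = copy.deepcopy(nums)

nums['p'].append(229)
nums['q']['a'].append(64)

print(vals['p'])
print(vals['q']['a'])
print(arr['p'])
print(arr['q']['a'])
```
[1, 3, 2, 8, 229]
[6, 7, 64]
[1, 3, 2, 8]
[6, 7]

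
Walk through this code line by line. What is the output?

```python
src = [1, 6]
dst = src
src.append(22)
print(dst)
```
[1, 6, 22]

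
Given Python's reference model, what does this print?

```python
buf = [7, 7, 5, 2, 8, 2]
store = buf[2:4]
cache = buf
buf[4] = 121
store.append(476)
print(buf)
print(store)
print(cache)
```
[7, 7, 5, 2, 121, 2]
[5, 2, 476]
[7, 7, 5, 2, 121, 2]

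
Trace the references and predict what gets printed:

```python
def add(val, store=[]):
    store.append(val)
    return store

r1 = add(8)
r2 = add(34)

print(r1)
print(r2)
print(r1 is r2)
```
[8, 34]
[8, 34]
True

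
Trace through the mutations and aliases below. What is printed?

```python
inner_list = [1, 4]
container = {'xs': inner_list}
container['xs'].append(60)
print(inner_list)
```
[1, 4, 60]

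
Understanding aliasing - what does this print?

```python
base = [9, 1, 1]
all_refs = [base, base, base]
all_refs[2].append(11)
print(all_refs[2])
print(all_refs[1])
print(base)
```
[9, 1, 1, 11]
[9, 1, 1, 11]
[9, 1, 1, 11]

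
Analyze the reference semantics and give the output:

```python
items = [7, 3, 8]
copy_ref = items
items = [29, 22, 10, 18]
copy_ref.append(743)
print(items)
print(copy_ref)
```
[29, 22, 10, 18]
[7, 3, 8, 743]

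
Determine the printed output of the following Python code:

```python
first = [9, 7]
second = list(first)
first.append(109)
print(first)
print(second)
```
[9, 7, 109]
[9, 7]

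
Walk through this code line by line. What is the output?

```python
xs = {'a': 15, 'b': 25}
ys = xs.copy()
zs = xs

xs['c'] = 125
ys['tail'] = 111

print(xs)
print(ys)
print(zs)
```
{'a': 15, 'b': 25, 'c': 125}
{'a': 15, 'b': 25, 'tail': 111}
{'a': 15, 'b': 25, 'c': 125}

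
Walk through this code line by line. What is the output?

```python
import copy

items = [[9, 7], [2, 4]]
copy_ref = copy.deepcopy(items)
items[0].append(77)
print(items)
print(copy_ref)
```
[[9, 7, 77], [2, 4]]
[[9, 7], [2, 4]]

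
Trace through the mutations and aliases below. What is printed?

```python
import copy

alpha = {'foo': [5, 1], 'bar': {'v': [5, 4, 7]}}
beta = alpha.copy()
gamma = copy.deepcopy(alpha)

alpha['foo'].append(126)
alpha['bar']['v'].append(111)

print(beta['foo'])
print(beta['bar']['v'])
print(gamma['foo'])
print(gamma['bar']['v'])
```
[5, 1, 126]
[5, 4, 7, 111]
[5, 1]
[5, 4, 7]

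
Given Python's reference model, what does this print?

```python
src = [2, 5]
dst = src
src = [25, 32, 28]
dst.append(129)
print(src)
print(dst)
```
[25, 32, 28]
[2, 5, 129]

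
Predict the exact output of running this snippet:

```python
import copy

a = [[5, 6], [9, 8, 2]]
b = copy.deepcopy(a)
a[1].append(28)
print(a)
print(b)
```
[[5, 6], [9, 8, 2, 28]]
[[5, 6], [9, 8, 2]]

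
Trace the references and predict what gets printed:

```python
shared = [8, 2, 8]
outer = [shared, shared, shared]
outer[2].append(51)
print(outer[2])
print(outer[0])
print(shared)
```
[8, 2, 8, 51]
[8, 2, 8, 51]
[8, 2, 8, 51]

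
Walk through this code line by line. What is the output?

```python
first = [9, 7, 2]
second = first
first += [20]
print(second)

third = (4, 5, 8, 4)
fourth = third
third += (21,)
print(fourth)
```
[9, 7, 2, 20]
(4, 5, 8, 4)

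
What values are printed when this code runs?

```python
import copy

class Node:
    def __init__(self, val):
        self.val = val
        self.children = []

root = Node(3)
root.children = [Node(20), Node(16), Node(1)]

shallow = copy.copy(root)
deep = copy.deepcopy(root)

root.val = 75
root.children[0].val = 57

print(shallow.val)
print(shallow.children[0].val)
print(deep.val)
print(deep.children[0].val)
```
3
57
3
20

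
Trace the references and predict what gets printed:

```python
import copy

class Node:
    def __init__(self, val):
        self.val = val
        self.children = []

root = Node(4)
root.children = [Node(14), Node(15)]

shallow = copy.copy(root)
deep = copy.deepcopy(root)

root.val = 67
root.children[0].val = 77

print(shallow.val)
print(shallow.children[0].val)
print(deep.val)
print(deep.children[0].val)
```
4
77
4
14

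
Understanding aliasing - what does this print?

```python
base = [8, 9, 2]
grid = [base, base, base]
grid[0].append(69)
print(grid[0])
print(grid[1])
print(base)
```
[8, 9, 2, 69]
[8, 9, 2, 69]
[8, 9, 2, 69]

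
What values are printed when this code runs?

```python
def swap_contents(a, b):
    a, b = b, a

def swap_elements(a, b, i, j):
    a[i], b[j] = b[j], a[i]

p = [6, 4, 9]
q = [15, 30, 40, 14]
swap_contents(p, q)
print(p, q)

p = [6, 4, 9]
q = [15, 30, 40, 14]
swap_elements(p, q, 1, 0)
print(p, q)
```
[6, 4, 9] [15, 30, 40, 14]
[6, 15, 9] [4, 30, 40, 14]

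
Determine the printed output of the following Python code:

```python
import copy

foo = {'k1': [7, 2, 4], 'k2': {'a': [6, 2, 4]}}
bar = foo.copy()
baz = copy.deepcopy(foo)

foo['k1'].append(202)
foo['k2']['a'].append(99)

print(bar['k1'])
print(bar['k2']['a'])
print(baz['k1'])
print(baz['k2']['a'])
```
[7, 2, 4, 202]
[6, 2, 4, 99]
[7, 2, 4]
[6, 2, 4]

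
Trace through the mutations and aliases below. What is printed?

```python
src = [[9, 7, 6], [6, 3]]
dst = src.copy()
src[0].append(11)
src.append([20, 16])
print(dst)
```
[[9, 7, 6, 11], [6, 3]]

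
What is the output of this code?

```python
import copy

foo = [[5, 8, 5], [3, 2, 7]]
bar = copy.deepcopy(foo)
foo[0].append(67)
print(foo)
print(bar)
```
[[5, 8, 5, 67], [3, 2, 7]]
[[5, 8, 5], [3, 2, 7]]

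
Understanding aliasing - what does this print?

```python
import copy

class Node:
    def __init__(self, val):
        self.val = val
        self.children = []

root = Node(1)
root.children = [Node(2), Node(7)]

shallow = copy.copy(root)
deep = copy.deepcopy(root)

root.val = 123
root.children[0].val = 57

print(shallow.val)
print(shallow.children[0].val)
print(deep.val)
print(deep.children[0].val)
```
1
57
1
2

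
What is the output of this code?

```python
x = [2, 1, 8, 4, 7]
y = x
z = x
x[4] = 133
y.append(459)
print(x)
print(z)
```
[2, 1, 8, 4, 133, 459]
[2, 1, 8, 4, 133, 459]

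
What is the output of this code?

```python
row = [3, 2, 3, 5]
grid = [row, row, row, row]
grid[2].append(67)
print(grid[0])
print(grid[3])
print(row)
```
[3, 2, 3, 5, 67]
[3, 2, 3, 5, 67]
[3, 2, 3, 5, 67]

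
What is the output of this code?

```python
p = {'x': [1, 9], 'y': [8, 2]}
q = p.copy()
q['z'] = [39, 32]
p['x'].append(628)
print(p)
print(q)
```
{'x': [1, 9, 628], 'y': [8, 2]}
{'x': [1, 9, 628], 'y': [8, 2], 'z': [39, 32]}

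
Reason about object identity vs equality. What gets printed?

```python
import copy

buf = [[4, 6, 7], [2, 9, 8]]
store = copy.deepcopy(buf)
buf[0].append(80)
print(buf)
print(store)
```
[[4, 6, 7, 80], [2, 9, 8]]
[[4, 6, 7], [2, 9, 8]]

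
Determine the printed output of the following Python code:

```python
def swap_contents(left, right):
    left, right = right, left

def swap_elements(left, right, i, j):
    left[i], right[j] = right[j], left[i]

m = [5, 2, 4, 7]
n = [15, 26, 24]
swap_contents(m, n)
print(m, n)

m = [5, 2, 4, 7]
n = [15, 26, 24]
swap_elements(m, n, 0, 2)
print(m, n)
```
[5, 2, 4, 7] [15, 26, 24]
[24, 2, 4, 7] [15, 26, 5]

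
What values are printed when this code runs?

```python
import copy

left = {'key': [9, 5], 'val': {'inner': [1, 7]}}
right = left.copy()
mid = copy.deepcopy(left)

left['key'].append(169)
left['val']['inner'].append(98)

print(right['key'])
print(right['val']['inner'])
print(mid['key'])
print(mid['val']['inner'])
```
[9, 5, 169]
[1, 7, 98]
[9, 5]
[1, 7]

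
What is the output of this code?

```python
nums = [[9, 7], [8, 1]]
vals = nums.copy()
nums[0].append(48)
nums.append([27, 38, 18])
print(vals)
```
[[9, 7, 48], [8, 1]]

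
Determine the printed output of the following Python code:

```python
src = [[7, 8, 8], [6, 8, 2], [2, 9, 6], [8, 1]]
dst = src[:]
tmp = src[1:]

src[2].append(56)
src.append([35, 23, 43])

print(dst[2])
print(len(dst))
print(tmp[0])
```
[2, 9, 6, 56]
4
[6, 8, 2]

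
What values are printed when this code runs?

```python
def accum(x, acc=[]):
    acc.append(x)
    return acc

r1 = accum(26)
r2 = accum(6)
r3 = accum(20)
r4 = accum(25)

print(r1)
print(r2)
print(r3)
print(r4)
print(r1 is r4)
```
[26, 6, 20, 25]
[26, 6, 20, 25]
[26, 6, 20, 25]
[26, 6, 20, 25]
True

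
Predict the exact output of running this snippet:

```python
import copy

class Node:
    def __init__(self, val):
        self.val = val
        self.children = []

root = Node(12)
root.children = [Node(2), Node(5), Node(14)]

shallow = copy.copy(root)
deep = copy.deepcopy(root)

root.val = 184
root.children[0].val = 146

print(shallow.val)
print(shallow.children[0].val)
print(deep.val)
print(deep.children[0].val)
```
12
146
12
2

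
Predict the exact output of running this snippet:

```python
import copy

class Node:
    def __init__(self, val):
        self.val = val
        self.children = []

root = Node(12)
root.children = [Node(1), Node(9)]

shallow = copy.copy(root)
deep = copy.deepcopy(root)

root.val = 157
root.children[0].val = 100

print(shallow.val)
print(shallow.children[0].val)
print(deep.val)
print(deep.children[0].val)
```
12
100
12
1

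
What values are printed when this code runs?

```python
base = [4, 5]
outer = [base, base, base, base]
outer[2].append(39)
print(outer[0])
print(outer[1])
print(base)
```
[4, 5, 39]
[4, 5, 39]
[4, 5, 39]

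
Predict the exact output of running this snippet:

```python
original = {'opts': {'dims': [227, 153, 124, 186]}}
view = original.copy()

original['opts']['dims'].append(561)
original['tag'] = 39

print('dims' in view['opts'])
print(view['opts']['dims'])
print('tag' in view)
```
True
[227, 153, 124, 186, 561]
False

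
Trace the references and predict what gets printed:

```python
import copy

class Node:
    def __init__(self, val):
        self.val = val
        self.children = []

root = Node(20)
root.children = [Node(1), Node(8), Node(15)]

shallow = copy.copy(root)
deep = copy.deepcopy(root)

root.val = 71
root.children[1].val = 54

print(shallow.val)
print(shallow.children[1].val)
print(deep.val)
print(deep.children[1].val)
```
20
54
20
8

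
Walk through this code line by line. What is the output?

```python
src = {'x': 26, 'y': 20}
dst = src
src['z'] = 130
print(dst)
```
{'x': 26, 'y': 20, 'z': 130}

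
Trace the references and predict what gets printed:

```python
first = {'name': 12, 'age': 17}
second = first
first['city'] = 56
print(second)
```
{'name': 12, 'age': 17, 'city': 56}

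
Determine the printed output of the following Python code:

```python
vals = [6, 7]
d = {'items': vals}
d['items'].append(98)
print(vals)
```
[6, 7, 98]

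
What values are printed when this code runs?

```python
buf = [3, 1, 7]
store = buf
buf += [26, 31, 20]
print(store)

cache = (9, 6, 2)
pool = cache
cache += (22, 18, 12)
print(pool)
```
[3, 1, 7, 26, 31, 20]
(9, 6, 2)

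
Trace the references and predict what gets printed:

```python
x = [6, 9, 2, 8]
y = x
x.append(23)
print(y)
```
[6, 9, 2, 8, 23]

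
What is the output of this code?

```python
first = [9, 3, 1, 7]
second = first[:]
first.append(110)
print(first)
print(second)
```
[9, 3, 1, 7, 110]
[9, 3, 1, 7]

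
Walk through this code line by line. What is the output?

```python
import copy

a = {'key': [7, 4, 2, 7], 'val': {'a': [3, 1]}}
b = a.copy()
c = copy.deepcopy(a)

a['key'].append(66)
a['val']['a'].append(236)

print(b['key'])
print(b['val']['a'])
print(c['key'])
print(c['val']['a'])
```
[7, 4, 2, 7, 66]
[3, 1, 236]
[7, 4, 2, 7]
[3, 1]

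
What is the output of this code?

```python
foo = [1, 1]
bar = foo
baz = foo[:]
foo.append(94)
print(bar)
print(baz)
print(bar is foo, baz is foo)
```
[1, 1, 94]
[1, 1]
True False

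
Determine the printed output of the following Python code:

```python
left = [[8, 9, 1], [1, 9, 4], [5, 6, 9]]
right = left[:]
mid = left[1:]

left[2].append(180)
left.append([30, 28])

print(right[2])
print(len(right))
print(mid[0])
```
[5, 6, 9, 180]
3
[1, 9, 4]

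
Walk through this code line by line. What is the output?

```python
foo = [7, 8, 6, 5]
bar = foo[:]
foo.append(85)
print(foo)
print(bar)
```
[7, 8, 6, 5, 85]
[7, 8, 6, 5]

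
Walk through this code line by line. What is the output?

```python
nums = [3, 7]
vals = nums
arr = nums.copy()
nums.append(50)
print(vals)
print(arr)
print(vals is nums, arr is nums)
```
[3, 7, 50]
[3, 7]
True False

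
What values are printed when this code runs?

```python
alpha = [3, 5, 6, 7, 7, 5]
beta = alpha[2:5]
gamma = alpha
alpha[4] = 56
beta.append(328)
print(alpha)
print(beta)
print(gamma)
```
[3, 5, 6, 7, 56, 5]
[6, 7, 7, 328]
[3, 5, 6, 7, 56, 5]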